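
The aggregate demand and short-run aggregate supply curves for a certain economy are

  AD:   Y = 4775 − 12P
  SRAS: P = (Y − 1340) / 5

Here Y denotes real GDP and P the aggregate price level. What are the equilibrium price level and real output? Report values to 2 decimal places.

Rearrange SRAS to Y = 1340 + 5P.
Set AD = SRAS: 4775 − 12P = 1340 + 5P, so 3435 = 17P and P = 202.06.
Substituting into AD, Y = 4775 − 12P = 2350.29.

P = 202.06, Y = 2350.29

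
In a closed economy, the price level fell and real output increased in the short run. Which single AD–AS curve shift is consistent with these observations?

SRAS shifted right

P fell and Y rose. An AD shift moves P and Y in the same direction; an SRAS shift moves them in opposite directions.
Here P and Y moved in opposite directions, so the SRAS curve shifted.
Since Y rose, SRAS shifted right.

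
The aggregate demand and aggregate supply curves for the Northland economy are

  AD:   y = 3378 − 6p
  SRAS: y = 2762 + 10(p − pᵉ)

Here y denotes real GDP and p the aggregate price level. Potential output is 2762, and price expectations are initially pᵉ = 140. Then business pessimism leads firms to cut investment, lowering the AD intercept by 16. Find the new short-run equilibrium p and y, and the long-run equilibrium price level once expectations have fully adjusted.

Short run: p = 125, y = 2612. Long run: p = 100.

AD shifts left: new AD is y = 3362 − 6p. With pᵉ = 140, SRAS is y = 1362 + 10p.
Short run: 3362 − 6p = 1362 + 10p gives 2000 = 16p, so p = 125 and y = 3362 − 6·125 = 2612.
y = 2612 is below potential 2762; expectations adjust and SRAS shifts right until y = 2762.
Long run: on the new AD curve, 2762 = 3362 − 6p gives p = 100.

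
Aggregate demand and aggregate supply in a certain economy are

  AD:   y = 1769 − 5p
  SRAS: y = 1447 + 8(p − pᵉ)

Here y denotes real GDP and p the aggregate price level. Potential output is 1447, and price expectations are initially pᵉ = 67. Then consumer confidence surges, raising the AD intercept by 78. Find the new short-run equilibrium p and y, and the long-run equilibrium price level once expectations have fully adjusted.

Short run: p = 72, y = 1487. Long run: p = 80.

AD shifts right: new AD is y = 1847 − 5p. With pᵉ = 67, SRAS is y = 911 + 8p.
Short run: 1847 − 5p = 911 + 8p gives 936 = 13p, so p = 72 and y = 1847 − 5·72 = 1487.
y = 1487 is above potential 1447; expectations adjust and SRAS shifts left until y = 1447.
Long run: on the new AD curve, 1447 = 1847 − 5p gives p = 80.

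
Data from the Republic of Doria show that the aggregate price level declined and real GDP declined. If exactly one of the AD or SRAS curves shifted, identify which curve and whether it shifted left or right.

AD shifted left

P fell and Y fell. An AD shift moves P and Y in the same direction; an SRAS shift moves them in opposite directions.
Here P and Y moved in the same direction, so the AD curve shifted.
Since Y fell, AD shifted left.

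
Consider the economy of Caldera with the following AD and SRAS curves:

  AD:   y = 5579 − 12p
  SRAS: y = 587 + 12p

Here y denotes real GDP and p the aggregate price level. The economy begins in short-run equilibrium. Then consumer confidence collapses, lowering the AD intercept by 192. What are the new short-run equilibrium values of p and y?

p = 200, y = 2987

This is a negative demand shock: AD shifts left.
New AD: y = 5387 − 12p.
Set AD = SRAS: 5387 − 12p = 587 + 12p, so 4800 = 24p and p = 200.
y = 5387 − 12·200 = 2987.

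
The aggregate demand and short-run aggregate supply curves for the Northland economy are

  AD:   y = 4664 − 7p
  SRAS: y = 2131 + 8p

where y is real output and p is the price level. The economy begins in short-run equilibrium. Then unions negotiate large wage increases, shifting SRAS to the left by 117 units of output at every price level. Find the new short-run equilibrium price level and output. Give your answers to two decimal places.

p = 176.67, y = 3427.33

This is a negative supply shock: SRAS shifts left.
New SRAS: y = 2014 + 8p.
Set AD = SRAS: 4664 − 7p = 2014 + 8p, so 2650 = 15p and p = 176.67.
Substituting into AD, y = 3427.33.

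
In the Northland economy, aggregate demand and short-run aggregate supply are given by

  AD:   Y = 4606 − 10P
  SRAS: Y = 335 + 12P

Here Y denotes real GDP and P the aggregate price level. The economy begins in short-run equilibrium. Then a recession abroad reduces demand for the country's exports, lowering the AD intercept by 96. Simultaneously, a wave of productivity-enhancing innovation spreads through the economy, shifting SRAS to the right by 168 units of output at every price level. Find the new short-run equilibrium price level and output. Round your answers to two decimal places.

P = 182.14, Y = 2688.64

After both shocks: AD is Y = 4510 − 10P and SRAS is Y = 503 + 12P.
Setting them equal: 4007 = 22P, so P = 182.14.
Substituting into AD, Y = 2688.64.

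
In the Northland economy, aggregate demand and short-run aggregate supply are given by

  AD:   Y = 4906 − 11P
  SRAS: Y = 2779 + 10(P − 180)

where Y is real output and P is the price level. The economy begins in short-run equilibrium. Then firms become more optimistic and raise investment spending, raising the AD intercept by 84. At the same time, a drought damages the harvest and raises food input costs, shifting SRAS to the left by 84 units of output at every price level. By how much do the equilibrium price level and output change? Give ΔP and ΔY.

After both shocks: AD is Y = 4990 − 11P and SRAS is Y = 895 + 10P.
Setting them equal: 4095 = 21P, so P = 195.
Y = 4990 − 11·195 = 2845.
Initially P = 187, Y = 2849, so ΔP = +8 and ΔY = -4.

ΔP = +8, ΔY = -4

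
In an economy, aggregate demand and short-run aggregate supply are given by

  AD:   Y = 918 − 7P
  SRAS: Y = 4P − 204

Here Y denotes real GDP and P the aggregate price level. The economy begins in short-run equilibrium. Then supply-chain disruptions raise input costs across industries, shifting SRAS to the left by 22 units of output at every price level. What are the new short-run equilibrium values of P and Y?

P = 104, Y = 190

This is a negative supply shock: SRAS shifts left.
New SRAS: Y = 4P − 226.
Set AD = SRAS: 918 − 7P = 4P − 226, so 1144 = 11P and P = 104.
Y = 918 − 7·104 = 190.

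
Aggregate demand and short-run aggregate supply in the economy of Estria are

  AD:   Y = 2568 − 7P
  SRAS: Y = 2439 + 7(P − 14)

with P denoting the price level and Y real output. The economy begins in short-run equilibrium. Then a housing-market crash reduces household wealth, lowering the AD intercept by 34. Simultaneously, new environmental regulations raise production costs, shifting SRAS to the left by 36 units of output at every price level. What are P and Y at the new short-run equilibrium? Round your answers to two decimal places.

P = 16.36, Y = 2419.50

After both shocks: AD is Y = 2534 − 7P and SRAS is Y = 2305 + 7P.
Setting them equal: 229 = 14P, so P = 16.36.
Substituting into AD, Y = 2419.50.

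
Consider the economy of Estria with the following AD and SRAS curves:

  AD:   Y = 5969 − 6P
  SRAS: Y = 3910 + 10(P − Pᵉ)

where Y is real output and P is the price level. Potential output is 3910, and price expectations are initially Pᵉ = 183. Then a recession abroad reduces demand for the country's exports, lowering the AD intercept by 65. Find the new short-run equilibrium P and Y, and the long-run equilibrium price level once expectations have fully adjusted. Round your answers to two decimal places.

Short run: P = 239.00, Y = 4470.00. Long run: P = 332.33.

AD shifts left: new AD is Y = 5904 − 6P. With Pᵉ = 183, SRAS is Y = 2080 + 10P.
Short run: 5904 − 6P = 2080 + 10P gives 3824 = 16P, so P = 239.00 and Y = 5904 − 6P = 4470.00.
Y = 4470.00 is above potential 3910; expectations adjust and SRAS shifts left until Y = 3910.
Long run: on the new AD curve, 3910 = 5904 − 6P gives P = 332.33.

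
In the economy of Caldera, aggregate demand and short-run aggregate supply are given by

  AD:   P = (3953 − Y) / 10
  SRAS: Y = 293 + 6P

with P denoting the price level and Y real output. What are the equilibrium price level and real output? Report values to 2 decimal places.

P = 228.75, Y = 1665.50

Rearrange AD to Y = 3953 − 10P.
Set AD = SRAS: 3953 − 10P = 293 + 6P, so 3660 = 16P and P = 228.75.
Substituting into AD, Y = 3953 − 10P = 1665.50.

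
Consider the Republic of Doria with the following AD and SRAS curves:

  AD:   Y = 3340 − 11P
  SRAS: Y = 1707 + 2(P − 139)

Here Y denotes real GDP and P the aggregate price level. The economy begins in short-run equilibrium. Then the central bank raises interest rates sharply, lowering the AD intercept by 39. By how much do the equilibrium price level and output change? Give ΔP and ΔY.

ΔP = -3, ΔY = -6

This is a negative demand shock: AD shifts left.
New AD: Y = 3301 − 11P.
SRAS can be written Y = 1429 + 2P.
Set AD = SRAS: 3301 − 11P = 1429 + 2P, so 1872 = 13P and P = 144.
Y = 3301 − 11·144 = 1717.
Initially P = 147, Y = 1723, so ΔP = -3 and ΔY = -6.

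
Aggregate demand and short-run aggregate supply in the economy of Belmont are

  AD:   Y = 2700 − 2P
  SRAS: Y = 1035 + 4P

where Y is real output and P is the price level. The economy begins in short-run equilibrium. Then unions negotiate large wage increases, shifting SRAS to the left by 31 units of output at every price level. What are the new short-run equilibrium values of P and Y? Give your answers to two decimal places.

This is a negative supply shock: SRAS shifts left.
New SRAS: Y = 1004 + 4P.
Set AD = SRAS: 2700 − 2P = 1004 + 4P, so 1696 = 6P and P = 282.67.
Substituting into AD, Y = 2134.67.

P = 282.67, Y = 2134.67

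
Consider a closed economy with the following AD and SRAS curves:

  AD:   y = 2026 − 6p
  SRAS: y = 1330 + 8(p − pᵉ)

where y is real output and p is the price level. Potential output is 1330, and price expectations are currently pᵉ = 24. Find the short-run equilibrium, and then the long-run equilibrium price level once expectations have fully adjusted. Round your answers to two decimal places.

Short run: with pᵉ = 24, SRAS is y = 1138 + 8p. Setting AD = SRAS gives 888 = 14p, so p = 63.43 and y = 2026 − 6p = 1645.43.
Output 1645.43 is above potential 1330, so over time expected prices rise and SRAS shifts left until y returns to 1330.
Long run: y = 1330 on the AD curve gives 1330 = 2026 − 6p, so p = 116.00.

Short run: p = 63.43, y = 1645.43. Long run: p = 116.00.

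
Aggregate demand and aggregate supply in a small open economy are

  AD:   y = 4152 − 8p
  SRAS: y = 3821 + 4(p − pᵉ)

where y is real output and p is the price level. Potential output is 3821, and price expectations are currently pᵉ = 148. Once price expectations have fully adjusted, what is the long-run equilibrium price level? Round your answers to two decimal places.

Long-run p = 41.38

Short run: with pᵉ = 148, SRAS is y = 3229 + 4p. Setting AD = SRAS gives 923 = 12p, so p = 76.92 and y = 4152 − 8p = 3536.67.
Output 3536.67 is below potential 3821, so over time expected prices fall and SRAS shifts right until y returns to 3821.
Long run: y = 3821 on the AD curve gives 3821 = 4152 − 8p, so p = 41.38.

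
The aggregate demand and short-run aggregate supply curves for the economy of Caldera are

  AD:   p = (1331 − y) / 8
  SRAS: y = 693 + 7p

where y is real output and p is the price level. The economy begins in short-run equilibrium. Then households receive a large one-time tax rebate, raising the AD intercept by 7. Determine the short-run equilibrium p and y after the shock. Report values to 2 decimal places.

This is a positive demand shock: AD shifts right.
New AD: y = 1338 − 8p.
Set AD = SRAS: 1338 − 8p = 693 + 7p, so 645 = 15p and p = 43.00.
Substituting into AD, y = 994.00.

p = 43.00, y = 994.00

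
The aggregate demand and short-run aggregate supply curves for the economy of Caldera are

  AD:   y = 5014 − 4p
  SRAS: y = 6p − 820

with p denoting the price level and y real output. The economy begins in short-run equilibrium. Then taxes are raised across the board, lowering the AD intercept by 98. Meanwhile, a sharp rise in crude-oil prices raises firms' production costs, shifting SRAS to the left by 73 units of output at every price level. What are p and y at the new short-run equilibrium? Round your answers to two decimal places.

p = 580.90, y = 2592.40

After both shocks: AD is y = 4916 − 4p and SRAS is y = 6p − 893.
Setting them equal: 5809 = 10p, so p = 580.90.
Substituting into AD, y = 2592.40.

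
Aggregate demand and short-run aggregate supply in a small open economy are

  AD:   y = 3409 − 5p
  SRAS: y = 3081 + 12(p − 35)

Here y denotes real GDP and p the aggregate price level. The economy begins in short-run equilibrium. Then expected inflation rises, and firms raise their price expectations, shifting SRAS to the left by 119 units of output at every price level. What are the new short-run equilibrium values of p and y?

This is a negative supply shock: SRAS shifts left.
New SRAS: y = 2542 + 12p.
Set AD = SRAS: 3409 − 5p = 2542 + 12p, so 867 = 17p and p = 51.
y = 3409 − 5·51 = 3154.

p = 51, y = 3154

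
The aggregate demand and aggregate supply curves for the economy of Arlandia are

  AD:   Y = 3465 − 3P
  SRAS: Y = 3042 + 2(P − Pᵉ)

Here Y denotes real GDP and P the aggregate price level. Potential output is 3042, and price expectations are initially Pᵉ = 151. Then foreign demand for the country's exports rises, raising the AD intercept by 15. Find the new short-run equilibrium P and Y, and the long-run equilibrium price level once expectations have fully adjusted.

AD shifts right: new AD is Y = 3480 − 3P. With Pᵉ = 151, SRAS is Y = 2740 + 2P.
Short run: 3480 − 3P = 2740 + 2P gives 740 = 5P, so P = 148 and Y = 3480 − 3·148 = 3036.
Y = 3036 is below potential 3042; expectations adjust and SRAS shifts right until Y = 3042.
Long run: on the new AD curve, 3042 = 3480 − 3P gives P = 146.

Short run: P = 148, Y = 3036. Long run: P = 146.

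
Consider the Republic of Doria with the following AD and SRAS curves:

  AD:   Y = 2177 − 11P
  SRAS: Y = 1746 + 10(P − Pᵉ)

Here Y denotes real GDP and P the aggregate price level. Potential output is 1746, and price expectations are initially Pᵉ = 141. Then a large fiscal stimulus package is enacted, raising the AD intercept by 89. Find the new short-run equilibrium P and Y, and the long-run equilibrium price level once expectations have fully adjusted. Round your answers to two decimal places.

AD shifts right: new AD is Y = 2266 − 11P. With Pᵉ = 141, SRAS is Y = 336 + 10P.
Short run: 2266 − 11P = 336 + 10P gives 1930 = 21P, so P = 91.90 and Y = 2266 − 11P = 1255.05.
Y = 1255.05 is below potential 1746; expectations adjust and SRAS shifts right until Y = 1746.
Long run: on the new AD curve, 1746 = 2266 − 11P gives P = 47.27.

Short run: P = 91.90, Y = 1255.05. Long run: P = 47.27.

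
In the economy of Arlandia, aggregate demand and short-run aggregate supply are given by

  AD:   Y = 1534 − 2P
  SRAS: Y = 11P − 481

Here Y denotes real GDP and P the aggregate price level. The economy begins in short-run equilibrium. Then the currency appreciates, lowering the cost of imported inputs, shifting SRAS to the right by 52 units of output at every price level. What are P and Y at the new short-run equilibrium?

This is a positive supply shock: SRAS shifts right.
New SRAS: Y = 11P − 429.
Set AD = SRAS: 1534 − 2P = 11P − 429, so 1963 = 13P and P = 151.
Y = 1534 − 2·151 = 1232.

P = 151, Y = 1232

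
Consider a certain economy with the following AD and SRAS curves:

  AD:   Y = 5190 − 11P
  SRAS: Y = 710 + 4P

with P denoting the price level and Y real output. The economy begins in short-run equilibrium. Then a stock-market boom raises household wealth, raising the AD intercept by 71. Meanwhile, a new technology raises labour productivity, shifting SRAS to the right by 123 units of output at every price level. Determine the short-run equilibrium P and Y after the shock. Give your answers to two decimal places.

After both shocks: AD is Y = 5261 − 11P and SRAS is Y = 833 + 4P.
Setting them equal: 4428 = 15P, so P = 295.20.
Substituting into AD, Y = 2013.80.

P = 295.20, Y = 2013.80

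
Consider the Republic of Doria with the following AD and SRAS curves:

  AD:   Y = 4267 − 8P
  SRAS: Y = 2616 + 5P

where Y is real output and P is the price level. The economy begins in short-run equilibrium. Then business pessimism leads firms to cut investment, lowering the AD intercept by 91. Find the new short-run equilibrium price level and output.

This is a negative demand shock: AD shifts left.
New AD: Y = 4176 − 8P.
Set AD = SRAS: 4176 − 8P = 2616 + 5P, so 1560 = 13P and P = 120.
Y = 4176 − 8·120 = 3216.

P = 120, Y = 3216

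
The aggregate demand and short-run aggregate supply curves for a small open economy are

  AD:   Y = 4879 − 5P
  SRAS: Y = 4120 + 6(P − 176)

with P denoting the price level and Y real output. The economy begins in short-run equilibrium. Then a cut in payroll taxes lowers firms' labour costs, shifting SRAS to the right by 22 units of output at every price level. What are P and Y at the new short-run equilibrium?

This is a positive supply shock: SRAS shifts right.
New SRAS: Y = 3086 + 6P.
Set AD = SRAS: 4879 − 5P = 3086 + 6P, so 1793 = 11P and P = 163.
Y = 4879 − 5·163 = 4064.

P = 163, Y = 4064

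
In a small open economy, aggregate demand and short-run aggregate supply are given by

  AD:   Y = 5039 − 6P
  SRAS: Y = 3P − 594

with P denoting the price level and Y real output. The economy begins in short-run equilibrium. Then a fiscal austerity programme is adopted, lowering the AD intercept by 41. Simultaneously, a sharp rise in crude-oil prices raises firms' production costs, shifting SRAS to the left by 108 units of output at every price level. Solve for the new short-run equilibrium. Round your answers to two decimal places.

After both shocks: AD is Y = 4998 − 6P and SRAS is Y = 3P − 702.
Setting them equal: 5700 = 9P, so P = 633.33.
Substituting into AD, Y = 1198.00.

P = 633.33, Y = 1198.00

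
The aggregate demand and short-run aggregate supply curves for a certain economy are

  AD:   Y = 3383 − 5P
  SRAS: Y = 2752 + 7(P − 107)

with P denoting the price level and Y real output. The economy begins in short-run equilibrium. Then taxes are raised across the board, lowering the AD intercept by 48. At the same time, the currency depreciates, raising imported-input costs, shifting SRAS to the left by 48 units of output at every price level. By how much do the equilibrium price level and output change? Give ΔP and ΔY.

After both shocks: AD is Y = 3335 − 5P and SRAS is Y = 1955 + 7P.
Setting them equal: 1380 = 12P, so P = 115.
Y = 3335 − 5·115 = 2760.
Initially P = 115, Y = 2808, so ΔP = +0 and ΔY = -48.

ΔP = +0, ΔY = -48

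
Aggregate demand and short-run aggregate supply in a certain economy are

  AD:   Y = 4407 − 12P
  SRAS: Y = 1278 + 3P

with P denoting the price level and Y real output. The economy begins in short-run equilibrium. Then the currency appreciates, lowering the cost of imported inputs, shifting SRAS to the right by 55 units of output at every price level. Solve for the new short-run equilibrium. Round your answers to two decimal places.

P = 204.93, Y = 1947.80

This is a positive supply shock: SRAS shifts right.
New SRAS: Y = 1333 + 3P.
Set AD = SRAS: 4407 − 12P = 1333 + 3P, so 3074 = 15P and P = 204.93.
Substituting into AD, Y = 1947.80.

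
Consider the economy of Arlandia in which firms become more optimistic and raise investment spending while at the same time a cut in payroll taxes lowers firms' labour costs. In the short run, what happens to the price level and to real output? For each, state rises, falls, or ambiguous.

The first event is a positive demand shock: AD shifts right, which by itself pushes P up and Y up.
The second is a favourable supply shock: SRAS shifts right, which by itself pushes P down and Y up.
The two shocks push P in opposite directions, so the effect on P is ambiguous. Both shocks push Y up, so Y rises.

Price level: ambiguous; output: rises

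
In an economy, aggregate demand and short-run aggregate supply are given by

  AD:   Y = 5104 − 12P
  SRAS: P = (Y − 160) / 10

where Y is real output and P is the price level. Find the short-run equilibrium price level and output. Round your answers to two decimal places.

P = 224.73, Y = 2407.27

Rearrange SRAS to Y = 160 + 10P.
Set AD = SRAS: 5104 − 12P = 160 + 10P, so 4944 = 22P and P = 224.73.
Substituting into AD, Y = 5104 − 12P = 2407.27.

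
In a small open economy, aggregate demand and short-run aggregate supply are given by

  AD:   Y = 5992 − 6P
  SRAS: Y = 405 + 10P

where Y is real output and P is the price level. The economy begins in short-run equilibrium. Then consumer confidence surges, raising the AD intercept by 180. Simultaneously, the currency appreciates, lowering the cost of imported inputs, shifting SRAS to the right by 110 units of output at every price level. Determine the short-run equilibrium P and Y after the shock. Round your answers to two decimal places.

P = 353.56, Y = 4050.63

After both shocks: AD is Y = 6172 − 6P and SRAS is Y = 515 + 10P.
Setting them equal: 5657 = 16P, so P = 353.56.
Substituting into AD, Y = 4050.63.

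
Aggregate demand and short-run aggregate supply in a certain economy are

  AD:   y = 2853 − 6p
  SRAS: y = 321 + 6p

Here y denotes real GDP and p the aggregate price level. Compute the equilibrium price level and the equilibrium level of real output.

p = 211, y = 1587

Set AD = SRAS: 2853 − 6p = 321 + 6p, so 2532 = 12p and p = 211.
Then y = 2853 − 6·211 = 1587.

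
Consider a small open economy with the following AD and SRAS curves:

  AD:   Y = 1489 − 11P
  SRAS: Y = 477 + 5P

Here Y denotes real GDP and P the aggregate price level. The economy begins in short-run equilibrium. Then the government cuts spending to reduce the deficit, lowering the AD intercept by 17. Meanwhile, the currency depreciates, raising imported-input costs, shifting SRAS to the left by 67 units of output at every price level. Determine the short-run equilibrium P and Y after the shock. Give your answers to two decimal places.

After both shocks: AD is Y = 1472 − 11P and SRAS is Y = 410 + 5P.
Setting them equal: 1062 = 16P, so P = 66.38.
Substituting into AD, Y = 741.88.

P = 66.38, Y = 741.88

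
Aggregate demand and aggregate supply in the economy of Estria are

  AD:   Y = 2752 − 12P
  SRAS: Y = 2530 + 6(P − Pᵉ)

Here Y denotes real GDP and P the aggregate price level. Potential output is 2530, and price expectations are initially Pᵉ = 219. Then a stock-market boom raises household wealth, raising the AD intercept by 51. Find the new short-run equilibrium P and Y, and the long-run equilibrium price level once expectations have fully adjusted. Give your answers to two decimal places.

AD shifts right: new AD is Y = 2803 − 12P. With Pᵉ = 219, SRAS is Y = 1216 + 6P.
Short run: 2803 − 12P = 1216 + 6P gives 1587 = 18P, so P = 88.17 and Y = 2803 − 12P = 1745.00.
Y = 1745.00 is below potential 2530; expectations adjust and SRAS shifts right until Y = 2530.
Long run: on the new AD curve, 2530 = 2803 − 12P gives P = 22.75.

Short run: P = 88.17, Y = 1745.00. Long run: P = 22.75.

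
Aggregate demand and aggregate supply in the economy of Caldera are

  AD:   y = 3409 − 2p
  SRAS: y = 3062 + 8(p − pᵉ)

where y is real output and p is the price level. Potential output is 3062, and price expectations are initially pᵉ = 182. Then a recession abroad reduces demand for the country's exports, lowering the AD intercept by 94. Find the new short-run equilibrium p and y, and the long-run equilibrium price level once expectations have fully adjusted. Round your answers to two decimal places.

AD shifts left: new AD is y = 3315 − 2p. With pᵉ = 182, SRAS is y = 1606 + 8p.
Short run: 3315 − 2p = 1606 + 8p gives 1709 = 10p, so p = 170.90 and y = 3315 − 2p = 2973.20.
y = 2973.20 is below potential 3062; expectations adjust and SRAS shifts right until y = 3062.
Long run: on the new AD curve, 3062 = 3315 − 2p gives p = 126.50.

Short run: p = 170.90, y = 2973.20. Long run: p = 126.50.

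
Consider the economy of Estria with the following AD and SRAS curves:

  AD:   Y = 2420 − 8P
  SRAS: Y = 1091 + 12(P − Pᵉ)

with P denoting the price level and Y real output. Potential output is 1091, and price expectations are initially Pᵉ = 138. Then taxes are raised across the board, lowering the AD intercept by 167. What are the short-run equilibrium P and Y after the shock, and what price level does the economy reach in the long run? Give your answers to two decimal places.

Short run: P = 140.90, Y = 1125.80. Long run: P = 145.25.

AD shifts left: new AD is Y = 2253 − 8P. With Pᵉ = 138, SRAS is Y = 12P − 565.
Short run: 2253 − 8P = 12P − 565 gives 2818 = 20P, so P = 140.90 and Y = 2253 − 8P = 1125.80.
Y = 1125.80 is above potential 1091; expectations adjust and SRAS shifts left until Y = 1091.
Long run: on the new AD curve, 1091 = 2253 − 8P gives P = 145.25.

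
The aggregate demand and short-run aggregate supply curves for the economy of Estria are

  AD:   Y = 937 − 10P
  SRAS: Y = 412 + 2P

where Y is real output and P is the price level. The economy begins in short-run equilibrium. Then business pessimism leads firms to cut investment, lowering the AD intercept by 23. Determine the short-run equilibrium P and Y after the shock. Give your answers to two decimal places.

This is a negative demand shock: AD shifts left.
New AD: Y = 914 − 10P.
Set AD = SRAS: 914 − 10P = 412 + 2P, so 502 = 12P and P = 41.83.
Substituting into AD, Y = 495.67.

P = 41.83, Y = 495.67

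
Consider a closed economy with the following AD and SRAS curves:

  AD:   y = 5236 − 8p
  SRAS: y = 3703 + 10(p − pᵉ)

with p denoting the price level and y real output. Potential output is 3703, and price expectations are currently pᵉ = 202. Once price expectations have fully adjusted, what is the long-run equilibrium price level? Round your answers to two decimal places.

Long-run p = 191.63

Short run: with pᵉ = 202, SRAS is y = 1683 + 10p. Setting AD = SRAS gives 3553 = 18p, so p = 197.39 and y = 5236 − 8p = 3656.89.
Output 3656.89 is below potential 3703, so over time expected prices fall and SRAS shifts right until y returns to 3703.
Long run: y = 3703 on the AD curve gives 3703 = 5236 − 8p, so p = 191.63.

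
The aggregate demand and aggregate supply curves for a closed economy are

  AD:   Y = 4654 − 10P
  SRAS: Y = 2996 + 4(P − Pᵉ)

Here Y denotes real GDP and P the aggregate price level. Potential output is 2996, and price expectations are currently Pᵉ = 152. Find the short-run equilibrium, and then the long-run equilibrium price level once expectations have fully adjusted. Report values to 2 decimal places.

Short run: with Pᵉ = 152, SRAS is Y = 2388 + 4P. Setting AD = SRAS gives 2266 = 14P, so P = 161.86 and Y = 4654 − 10P = 3035.43.
Output 3035.43 is above potential 2996, so over time expected prices rise and SRAS shifts left until Y returns to 2996.
Long run: Y = 2996 on the AD curve gives 2996 = 4654 − 10P, so P = 165.80.

Short run: P = 161.86, Y = 3035.43. Long run: P = 165.80.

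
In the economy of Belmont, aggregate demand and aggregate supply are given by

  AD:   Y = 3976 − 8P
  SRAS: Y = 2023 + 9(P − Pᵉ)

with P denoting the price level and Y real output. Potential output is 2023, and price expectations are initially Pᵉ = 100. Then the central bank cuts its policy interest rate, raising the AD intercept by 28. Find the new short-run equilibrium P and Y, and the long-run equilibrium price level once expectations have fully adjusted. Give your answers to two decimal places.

AD shifts right: new AD is Y = 4004 − 8P. With Pᵉ = 100, SRAS is Y = 1123 + 9P.
Short run: 4004 − 8P = 1123 + 9P gives 2881 = 17P, so P = 169.47 and Y = 4004 − 8P = 2648.24.
Y = 2648.24 is above potential 2023; expectations adjust and SRAS shifts left until Y = 2023.
Long run: on the new AD curve, 2023 = 4004 − 8P gives P = 247.63.

Short run: P = 169.47, Y = 2648.24. Long run: P = 247.63.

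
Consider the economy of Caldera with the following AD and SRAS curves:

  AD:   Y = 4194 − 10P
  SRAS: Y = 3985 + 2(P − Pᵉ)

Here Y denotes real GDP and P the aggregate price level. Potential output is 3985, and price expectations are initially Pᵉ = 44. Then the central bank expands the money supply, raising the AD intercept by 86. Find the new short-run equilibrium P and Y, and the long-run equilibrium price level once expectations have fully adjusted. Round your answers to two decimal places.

AD shifts right: new AD is Y = 4280 − 10P. With Pᵉ = 44, SRAS is Y = 3897 + 2P.
Short run: 4280 − 10P = 3897 + 2P gives 383 = 12P, so P = 31.92 and Y = 4280 − 10P = 3960.83.
Y = 3960.83 is below potential 3985; expectations adjust and SRAS shifts right until Y = 3985.
Long run: on the new AD curve, 3985 = 4280 − 10P gives P = 29.50.

Short run: P = 31.92, Y = 3960.83. Long run: P = 29.50.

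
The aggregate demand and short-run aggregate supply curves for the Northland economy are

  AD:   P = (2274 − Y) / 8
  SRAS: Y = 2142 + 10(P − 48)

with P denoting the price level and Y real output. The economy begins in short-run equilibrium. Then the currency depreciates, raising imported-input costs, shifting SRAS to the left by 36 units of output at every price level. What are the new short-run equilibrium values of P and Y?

P = 36, Y = 1986

This is a negative supply shock: SRAS shifts left.
New SRAS: Y = 1626 + 10P.
Set AD = SRAS: 2274 − 8P = 1626 + 10P, so 648 = 18P and P = 36.
Y = 2274 − 8·36 = 1986.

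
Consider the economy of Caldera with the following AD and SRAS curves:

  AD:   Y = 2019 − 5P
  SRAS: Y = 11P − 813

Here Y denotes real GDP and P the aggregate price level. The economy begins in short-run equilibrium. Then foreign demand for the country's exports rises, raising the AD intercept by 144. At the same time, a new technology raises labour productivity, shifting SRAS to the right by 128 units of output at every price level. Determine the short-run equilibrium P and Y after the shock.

After both shocks: AD is Y = 2163 − 5P and SRAS is Y = 11P − 685.
Setting them equal: 2848 = 16P, so P = 178.
Y = 2163 − 5·178 = 1273.

P = 178, Y = 1273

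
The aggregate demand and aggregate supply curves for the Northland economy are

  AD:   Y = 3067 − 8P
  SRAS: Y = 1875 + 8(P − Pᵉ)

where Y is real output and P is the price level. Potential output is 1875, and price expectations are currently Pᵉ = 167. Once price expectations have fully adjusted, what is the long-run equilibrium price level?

Long-run P = 149

Short run: with Pᵉ = 167, SRAS is Y = 539 + 8P. Setting AD = SRAS gives 2528 = 16P, so P = 158 and Y = 3067 − 8·158 = 1803.
Output 1803 is below potential 1875, so over time expected prices fall and SRAS shifts right until Y returns to 1875.
Long run: Y = 1875 on the AD curve gives 1875 = 3067 − 8P, so P = 149.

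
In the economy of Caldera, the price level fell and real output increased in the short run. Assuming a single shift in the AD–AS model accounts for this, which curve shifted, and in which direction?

SRAS shifted right

P fell and Y rose. An AD shift moves P and Y in the same direction; an SRAS shift moves them in opposite directions.
Here P and Y moved in opposite directions, so the SRAS curve shifted.
Since Y rose, SRAS shifted right.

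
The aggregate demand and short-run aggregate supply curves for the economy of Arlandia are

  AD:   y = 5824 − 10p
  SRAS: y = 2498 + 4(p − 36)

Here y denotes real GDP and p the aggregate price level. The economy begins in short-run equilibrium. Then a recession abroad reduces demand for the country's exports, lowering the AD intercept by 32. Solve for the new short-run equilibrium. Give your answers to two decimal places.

p = 245.57, y = 3336.29

This is a negative demand shock: AD shifts left.
New AD: y = 5792 − 10p.
SRAS can be written y = 2354 + 4p.
Set AD = SRAS: 5792 − 10p = 2354 + 4p, so 3438 = 14p and p = 245.57.
Substituting into AD, y = 3336.29.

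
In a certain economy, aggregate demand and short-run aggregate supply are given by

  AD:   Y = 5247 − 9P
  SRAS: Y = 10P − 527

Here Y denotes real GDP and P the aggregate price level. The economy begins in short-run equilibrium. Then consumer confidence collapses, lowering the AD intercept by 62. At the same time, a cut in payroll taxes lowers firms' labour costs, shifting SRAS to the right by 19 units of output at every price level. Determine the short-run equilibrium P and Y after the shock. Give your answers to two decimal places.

After both shocks: AD is Y = 5185 − 9P and SRAS is Y = 10P − 508.
Setting them equal: 5693 = 19P, so P = 299.63.
Substituting into AD, Y = 2488.32.

P = 299.63, Y = 2488.32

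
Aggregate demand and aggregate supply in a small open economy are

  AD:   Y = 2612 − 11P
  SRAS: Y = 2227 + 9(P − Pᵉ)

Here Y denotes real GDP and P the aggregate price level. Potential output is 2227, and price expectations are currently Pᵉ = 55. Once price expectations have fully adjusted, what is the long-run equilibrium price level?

Short run: with Pᵉ = 55, SRAS is Y = 1732 + 9P. Setting AD = SRAS gives 880 = 20P, so P = 44 and Y = 2612 − 11·44 = 2128.
Output 2128 is below potential 2227, so over time expected prices fall and SRAS shifts right until Y returns to 2227.
Long run: Y = 2227 on the AD curve gives 2227 = 2612 − 11P, so P = 35.

Long-run P = 35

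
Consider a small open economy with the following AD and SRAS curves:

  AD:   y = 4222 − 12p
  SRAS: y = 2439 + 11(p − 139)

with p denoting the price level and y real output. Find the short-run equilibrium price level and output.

Write SRAS as y = 2439 + 11p − 1529 = 910 + 11p.
Set AD = SRAS: 4222 − 12p = 910 + 11p, so 3312 = 23p and p = 144.
Then y = 4222 − 12·144 = 2494.

p = 144, y = 2494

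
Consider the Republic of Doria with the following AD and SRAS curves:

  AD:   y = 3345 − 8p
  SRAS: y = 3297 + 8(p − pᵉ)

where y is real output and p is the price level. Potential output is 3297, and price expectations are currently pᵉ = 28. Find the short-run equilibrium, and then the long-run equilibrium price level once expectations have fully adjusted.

Short run: with pᵉ = 28, SRAS is y = 3073 + 8p. Setting AD = SRAS gives 272 = 16p, so p = 17 and y = 3345 − 8·17 = 3209.
Output 3209 is below potential 3297, so over time expected prices fall and SRAS shifts right until y returns to 3297.
Long run: y = 3297 on the AD curve gives 3297 = 3345 − 8p, so p = 6.

Short run: p = 17, y = 3209. Long run: p = 6.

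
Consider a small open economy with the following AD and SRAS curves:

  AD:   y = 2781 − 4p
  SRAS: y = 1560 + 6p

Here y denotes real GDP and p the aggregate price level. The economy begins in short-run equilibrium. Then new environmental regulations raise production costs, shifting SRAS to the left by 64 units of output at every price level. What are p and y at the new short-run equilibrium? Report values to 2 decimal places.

p = 128.50, y = 2267.00

This is a negative supply shock: SRAS shifts left.
New SRAS: y = 1496 + 6p.
Set AD = SRAS: 2781 − 4p = 1496 + 6p, so 1285 = 10p and p = 128.50.
Substituting into AD, y = 2267.00.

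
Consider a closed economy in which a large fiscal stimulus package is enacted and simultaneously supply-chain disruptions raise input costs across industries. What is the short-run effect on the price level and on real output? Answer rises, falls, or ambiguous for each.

Price level: rises; output: ambiguous

The first event is a positive demand shock: AD shifts right, which by itself pushes P up and Y up.
The second is an adverse supply shock: SRAS shifts left, which by itself pushes P up and Y down.
Both shocks push P up, so P rises. The two shocks push Y in opposite directions, so the effect on Y is ambiguous.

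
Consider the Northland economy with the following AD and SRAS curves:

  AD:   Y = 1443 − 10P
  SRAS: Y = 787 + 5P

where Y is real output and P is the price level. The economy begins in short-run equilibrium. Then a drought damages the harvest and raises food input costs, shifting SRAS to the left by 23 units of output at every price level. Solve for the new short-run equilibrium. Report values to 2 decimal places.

P = 45.27, Y = 990.33

This is a negative supply shock: SRAS shifts left.
New SRAS: Y = 764 + 5P.
Set AD = SRAS: 1443 − 10P = 764 + 5P, so 679 = 15P and P = 45.27.
Substituting into AD, Y = 990.33.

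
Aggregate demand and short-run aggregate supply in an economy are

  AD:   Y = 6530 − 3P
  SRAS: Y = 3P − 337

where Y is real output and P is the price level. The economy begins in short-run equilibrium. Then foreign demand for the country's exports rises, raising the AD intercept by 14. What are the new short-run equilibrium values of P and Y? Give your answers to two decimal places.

This is a positive demand shock: AD shifts right.
New AD: Y = 6544 − 3P.
Set AD = SRAS: 6544 − 3P = 3P − 337, so 6881 = 6P and P = 1146.83.
Substituting into AD, Y = 3103.50.

P = 1146.83, Y = 3103.50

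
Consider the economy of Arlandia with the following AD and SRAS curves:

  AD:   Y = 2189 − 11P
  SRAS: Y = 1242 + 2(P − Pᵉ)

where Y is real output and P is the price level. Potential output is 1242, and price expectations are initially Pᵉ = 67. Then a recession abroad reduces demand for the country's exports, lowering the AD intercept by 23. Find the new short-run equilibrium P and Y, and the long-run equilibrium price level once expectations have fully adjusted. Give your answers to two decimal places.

Short run: P = 81.38, Y = 1270.77. Long run: P = 84.00.

AD shifts left: new AD is Y = 2166 − 11P. With Pᵉ = 67, SRAS is Y = 1108 + 2P.
Short run: 2166 − 11P = 1108 + 2P gives 1058 = 13P, so P = 81.38 and Y = 2166 − 11P = 1270.77.
Y = 1270.77 is above potential 1242; expectations adjust and SRAS shifts left until Y = 1242.
Long run: on the new AD curve, 1242 = 2166 − 11P gives P = 84.00.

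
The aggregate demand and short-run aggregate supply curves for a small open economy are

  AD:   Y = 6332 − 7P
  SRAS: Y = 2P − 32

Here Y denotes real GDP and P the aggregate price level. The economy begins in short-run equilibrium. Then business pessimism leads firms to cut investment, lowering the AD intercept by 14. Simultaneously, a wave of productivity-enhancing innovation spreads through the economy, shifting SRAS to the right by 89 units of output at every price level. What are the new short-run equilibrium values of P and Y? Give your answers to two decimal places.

After both shocks: AD is Y = 6318 − 7P and SRAS is Y = 57 + 2P.
Setting them equal: 6261 = 9P, so P = 695.67.
Substituting into AD, Y = 1448.33.

P = 695.67, Y = 1448.33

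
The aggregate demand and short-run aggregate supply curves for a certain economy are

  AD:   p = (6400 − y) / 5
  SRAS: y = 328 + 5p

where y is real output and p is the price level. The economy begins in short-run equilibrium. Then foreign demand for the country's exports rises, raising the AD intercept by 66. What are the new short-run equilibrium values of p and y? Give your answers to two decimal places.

This is a positive demand shock: AD shifts right.
New AD: y = 6466 − 5p.
Set AD = SRAS: 6466 − 5p = 328 + 5p, so 6138 = 10p and p = 613.80.
Substituting into AD, y = 3397.00.

p = 613.80, y = 3397.00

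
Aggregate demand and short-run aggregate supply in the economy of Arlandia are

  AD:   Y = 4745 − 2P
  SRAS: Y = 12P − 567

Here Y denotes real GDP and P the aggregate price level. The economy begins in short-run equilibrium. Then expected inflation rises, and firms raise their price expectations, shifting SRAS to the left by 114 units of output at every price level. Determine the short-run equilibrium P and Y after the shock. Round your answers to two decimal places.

P = 387.57, Y = 3969.86

This is a negative supply shock: SRAS shifts left.
New SRAS: Y = 12P − 681.
Set AD = SRAS: 4745 − 2P = 12P − 681, so 5426 = 14P and P = 387.57.
Substituting into AD, Y = 3969.86.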